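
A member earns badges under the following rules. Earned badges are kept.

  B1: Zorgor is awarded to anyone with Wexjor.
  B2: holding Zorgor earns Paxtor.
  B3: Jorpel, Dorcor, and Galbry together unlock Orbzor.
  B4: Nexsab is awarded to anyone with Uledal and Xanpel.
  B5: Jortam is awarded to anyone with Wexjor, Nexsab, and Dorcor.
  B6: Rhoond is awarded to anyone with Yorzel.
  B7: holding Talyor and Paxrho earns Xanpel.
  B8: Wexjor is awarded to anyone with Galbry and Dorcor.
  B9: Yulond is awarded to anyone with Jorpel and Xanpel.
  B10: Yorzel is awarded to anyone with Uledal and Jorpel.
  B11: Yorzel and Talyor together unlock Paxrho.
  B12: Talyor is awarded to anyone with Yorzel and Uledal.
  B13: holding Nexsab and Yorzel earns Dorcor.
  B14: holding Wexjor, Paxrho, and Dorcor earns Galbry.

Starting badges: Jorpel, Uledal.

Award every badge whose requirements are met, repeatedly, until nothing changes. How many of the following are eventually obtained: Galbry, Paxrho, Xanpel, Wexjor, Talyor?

With Uledal and Jorpel, Yorzel is earned (B10).
With Yorzel and Uledal, Talyor is earned (B12).
With Yorzel and Talyor, Paxrho is earned (B11).
With Talyor and Paxrho, Xanpel is earned (B7).
Galbry would need Wexjor, Paxrho, and Dorcor (B14), but Wexjor is never earned.
Paxrho: reached.
Xanpel: reached.
Wexjor would need Galbry and Dorcor (B8), but Galbry is never earned.
Talyor: reached.
Reached: Paxrho, Xanpel, and Talyor — 3 of the 5.

3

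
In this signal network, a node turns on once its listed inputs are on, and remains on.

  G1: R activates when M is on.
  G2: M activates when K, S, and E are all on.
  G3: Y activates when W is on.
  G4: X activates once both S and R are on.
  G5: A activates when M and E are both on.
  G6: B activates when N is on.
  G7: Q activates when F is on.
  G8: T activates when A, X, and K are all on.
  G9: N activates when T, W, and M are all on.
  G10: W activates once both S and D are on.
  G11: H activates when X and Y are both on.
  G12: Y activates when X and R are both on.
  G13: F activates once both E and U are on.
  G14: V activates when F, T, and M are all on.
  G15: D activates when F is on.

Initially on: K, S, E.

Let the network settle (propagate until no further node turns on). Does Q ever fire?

Q would need F (G7), but F never turns on.

No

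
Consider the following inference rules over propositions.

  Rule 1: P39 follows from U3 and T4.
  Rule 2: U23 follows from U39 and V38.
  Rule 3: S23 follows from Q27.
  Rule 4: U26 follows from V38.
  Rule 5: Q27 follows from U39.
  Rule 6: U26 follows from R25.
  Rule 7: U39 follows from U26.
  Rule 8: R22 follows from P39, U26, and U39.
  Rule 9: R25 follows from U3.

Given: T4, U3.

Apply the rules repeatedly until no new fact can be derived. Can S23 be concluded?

Yes

From U3, Rule 9 gives R25.
From R25, Rule 6 gives U26.
From U26, Rule 7 gives U39.
From U39, Rule 5 gives Q27.
Q27 holds, so S23 follows (Rule 3).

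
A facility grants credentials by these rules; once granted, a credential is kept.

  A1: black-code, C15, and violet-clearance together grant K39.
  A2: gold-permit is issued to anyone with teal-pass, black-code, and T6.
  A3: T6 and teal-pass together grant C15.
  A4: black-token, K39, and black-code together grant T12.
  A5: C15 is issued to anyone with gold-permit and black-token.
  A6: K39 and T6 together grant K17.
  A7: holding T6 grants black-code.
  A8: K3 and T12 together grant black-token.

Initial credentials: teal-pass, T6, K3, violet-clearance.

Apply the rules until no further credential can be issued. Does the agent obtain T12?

T12 would need black-token, K39, and black-code (A4), but black-token is never granted.

No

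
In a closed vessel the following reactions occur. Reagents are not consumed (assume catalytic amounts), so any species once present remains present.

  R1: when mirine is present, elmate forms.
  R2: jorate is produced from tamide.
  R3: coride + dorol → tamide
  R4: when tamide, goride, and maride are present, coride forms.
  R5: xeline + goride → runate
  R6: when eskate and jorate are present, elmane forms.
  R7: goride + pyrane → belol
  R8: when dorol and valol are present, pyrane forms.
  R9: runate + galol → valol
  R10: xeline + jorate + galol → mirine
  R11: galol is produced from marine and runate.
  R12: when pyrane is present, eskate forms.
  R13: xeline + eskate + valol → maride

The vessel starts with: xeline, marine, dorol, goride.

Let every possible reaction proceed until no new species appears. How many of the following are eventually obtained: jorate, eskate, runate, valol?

xeline and goride present → runate forms (R5).
marine and runate present → galol forms (R11).
runate and galol present → valol forms (R9).
dorol and valol present → pyrane forms (R8).
pyrane present → eskate forms (R12).
jorate would need tamide (R2), but tamide never forms.
eskate: reached.
runate: reached.
valol: reached.
Reached: eskate, runate, and valol — 3 of the 4.

3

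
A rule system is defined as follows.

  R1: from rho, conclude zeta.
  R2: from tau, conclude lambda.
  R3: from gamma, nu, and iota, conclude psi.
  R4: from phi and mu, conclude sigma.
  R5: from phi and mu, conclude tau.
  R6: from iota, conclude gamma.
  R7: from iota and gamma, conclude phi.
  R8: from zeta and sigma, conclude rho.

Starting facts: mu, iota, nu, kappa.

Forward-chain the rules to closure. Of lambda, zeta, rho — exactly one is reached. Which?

lambda

From iota, R6 gives gamma.
iota and gamma hold, so phi follows (R7).
phi and mu hold, so tau follows (R5).
From tau, R2 gives lambda.
zeta would need rho (R1), but rho is never established. rho would need zeta and sigma (R8), but zeta is never established.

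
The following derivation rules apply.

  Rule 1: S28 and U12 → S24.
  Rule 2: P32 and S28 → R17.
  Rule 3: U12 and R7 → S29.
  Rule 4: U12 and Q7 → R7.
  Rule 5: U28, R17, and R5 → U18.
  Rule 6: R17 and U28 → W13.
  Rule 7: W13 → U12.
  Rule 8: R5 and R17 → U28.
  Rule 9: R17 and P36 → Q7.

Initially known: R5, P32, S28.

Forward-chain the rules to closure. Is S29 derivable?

S29 would need U12 and R7 (Rule 3), but R7 is never established.

No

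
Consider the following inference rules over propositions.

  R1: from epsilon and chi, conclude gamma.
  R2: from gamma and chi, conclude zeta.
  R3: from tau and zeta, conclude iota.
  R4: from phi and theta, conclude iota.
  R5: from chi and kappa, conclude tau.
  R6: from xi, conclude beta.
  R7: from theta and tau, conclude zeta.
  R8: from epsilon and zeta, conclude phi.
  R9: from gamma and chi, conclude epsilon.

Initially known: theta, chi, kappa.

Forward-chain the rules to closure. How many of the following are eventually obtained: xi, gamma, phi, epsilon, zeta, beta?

1

From chi and kappa, R5 gives tau.
From theta and tau, R7 gives zeta.
No rule produces xi, and it is not given.
gamma would need epsilon and chi (R1), but epsilon is never established.
phi would need epsilon and zeta (R8), but epsilon is never established.
epsilon would need gamma and chi (R9), but gamma is never established.
zeta: reached.
beta would need xi (R6), but xi is never established.
Reached: zeta — 1 of the 6.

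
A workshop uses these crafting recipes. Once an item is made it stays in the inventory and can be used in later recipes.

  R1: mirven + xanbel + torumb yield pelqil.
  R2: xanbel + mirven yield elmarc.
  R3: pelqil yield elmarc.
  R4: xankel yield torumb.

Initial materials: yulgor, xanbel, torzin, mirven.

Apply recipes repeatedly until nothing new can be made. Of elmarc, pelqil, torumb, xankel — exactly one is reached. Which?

xanbel + mirven → elmarc (R2).
pelqil would need mirven, xanbel, and torumb (R1), but torumb is never obtained. No rule produces xankel, and it is not given. torumb would need xankel (R4), but xankel is never obtained.

elmarc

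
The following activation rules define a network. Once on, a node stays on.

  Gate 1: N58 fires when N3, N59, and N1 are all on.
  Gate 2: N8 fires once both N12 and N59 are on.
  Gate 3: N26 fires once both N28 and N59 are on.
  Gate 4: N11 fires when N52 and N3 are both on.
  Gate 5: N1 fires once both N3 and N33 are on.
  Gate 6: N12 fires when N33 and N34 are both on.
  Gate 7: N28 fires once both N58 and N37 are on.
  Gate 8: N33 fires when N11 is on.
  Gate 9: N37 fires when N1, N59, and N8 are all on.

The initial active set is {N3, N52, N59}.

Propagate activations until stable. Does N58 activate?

N52 and N3 are on, so N11 fires (Gate 4).
Gate 8: N11 on → N33 on.
N3 and N33 are on, so N1 fires (Gate 5).
N3, N59, and N1 are on, so N58 fires (Gate 1).

Yes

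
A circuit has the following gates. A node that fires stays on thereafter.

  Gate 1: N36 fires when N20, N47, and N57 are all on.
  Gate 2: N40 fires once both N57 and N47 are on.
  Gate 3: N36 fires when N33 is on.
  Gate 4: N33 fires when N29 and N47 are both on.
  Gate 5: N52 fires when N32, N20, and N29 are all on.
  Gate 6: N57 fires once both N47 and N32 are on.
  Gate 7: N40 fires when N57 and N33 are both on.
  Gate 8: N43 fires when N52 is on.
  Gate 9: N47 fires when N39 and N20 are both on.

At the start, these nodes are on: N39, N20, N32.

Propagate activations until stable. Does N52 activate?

N52 would need N32, N20, and N29 (Gate 5), but N29 never turns on.

No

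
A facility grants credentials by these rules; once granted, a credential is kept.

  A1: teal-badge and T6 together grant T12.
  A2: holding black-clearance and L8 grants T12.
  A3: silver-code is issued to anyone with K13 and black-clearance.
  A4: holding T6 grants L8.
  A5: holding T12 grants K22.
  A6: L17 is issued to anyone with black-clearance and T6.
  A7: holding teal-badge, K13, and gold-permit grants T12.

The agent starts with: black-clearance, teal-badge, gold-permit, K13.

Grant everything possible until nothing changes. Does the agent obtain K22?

Yes

Holding teal-badge, K13, and gold-permit grants T12 (A7).
Holding T12 grants K22 (A5).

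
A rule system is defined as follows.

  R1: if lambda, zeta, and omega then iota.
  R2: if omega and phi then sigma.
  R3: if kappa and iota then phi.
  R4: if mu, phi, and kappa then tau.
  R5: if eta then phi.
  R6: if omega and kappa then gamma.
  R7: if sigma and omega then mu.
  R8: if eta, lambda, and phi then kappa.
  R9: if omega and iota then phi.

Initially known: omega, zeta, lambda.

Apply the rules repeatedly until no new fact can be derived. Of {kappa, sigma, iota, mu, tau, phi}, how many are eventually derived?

4

lambda, zeta, and omega hold, so iota follows (R1).
omega and iota hold, so phi follows (R9).
omega and phi hold, so sigma follows (R2).
From sigma and omega, R7 gives mu.
kappa would need eta, lambda, and phi (R8), but eta is never established.
sigma: reached.
iota: reached.
mu: reached.
tau would need mu, phi, and kappa (R4), but kappa is never established.
phi: reached.
Reached: sigma, iota, mu, and phi — 4 of the 6.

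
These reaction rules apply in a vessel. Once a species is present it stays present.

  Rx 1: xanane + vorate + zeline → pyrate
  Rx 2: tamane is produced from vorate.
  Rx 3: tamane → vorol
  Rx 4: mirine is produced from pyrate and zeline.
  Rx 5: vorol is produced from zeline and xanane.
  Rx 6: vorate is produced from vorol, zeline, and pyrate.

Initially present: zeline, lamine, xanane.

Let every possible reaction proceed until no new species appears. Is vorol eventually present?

zeline and xanane present → vorol forms (Rx 5).

Yes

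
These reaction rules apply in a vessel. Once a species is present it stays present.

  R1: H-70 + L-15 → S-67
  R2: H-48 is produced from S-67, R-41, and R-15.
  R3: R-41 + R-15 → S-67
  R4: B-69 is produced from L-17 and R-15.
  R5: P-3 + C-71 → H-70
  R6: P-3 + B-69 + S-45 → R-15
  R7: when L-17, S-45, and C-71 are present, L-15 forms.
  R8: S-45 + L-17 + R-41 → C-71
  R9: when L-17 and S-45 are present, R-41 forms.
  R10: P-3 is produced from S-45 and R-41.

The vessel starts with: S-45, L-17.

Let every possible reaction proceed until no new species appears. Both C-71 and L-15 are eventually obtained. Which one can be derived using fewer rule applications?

C-71

C-71: L-17 and S-45 present → R-41 forms (R9). S-45, L-17, and R-41 present → C-71 forms (R8). [2 rule applications]
L-15: L-17 and S-45 present → R-41 forms (R9). S-45, L-17, and R-41 present → C-71 forms (R8). L-17, S-45, and C-71 present → L-15 forms (R7). [3 rule applications]
C-71 needs fewer.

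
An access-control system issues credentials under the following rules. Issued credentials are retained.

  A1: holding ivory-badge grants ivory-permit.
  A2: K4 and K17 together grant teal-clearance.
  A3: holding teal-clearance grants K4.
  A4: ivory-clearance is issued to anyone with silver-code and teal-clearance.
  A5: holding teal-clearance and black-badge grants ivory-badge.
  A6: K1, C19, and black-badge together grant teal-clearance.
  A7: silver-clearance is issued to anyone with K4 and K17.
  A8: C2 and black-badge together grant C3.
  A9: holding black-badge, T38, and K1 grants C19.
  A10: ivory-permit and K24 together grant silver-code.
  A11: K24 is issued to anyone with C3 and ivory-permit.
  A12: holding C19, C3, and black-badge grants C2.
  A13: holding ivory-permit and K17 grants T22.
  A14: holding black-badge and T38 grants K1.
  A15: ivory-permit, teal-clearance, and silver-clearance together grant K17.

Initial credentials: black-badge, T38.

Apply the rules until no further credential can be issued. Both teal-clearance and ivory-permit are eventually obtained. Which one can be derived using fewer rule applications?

teal-clearance

teal-clearance: Holding black-badge and T38 grants K1 (A14). Holding black-badge, T38, and K1 grants C19 (A9). Holding K1, C19, and black-badge grants teal-clearance (A6). [3 rule applications]
ivory-permit: Holding black-badge and T38 grants K1 (A14). Holding black-badge, T38, and K1 grants C19 (A9). Holding K1, C19, and black-badge grants teal-clearance (A6). Holding teal-clearance and black-badge grants ivory-badge (A5). Holding ivory-badge grants ivory-permit (A1). [5 rule applications]
teal-clearance needs fewer.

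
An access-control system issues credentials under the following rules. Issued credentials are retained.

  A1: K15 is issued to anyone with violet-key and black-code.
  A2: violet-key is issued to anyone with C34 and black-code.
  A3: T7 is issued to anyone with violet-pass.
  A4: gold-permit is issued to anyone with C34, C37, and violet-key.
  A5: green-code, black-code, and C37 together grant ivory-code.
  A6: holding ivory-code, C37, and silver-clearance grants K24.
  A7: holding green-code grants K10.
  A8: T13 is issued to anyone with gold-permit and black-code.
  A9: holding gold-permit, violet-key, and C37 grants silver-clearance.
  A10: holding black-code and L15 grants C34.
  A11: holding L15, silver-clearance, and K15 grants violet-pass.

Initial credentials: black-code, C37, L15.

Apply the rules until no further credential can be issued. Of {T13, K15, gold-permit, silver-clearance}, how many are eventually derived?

4

Holding black-code and L15 grants C34 (A10).
Holding C34 and black-code grants violet-key (A2).
Holding C34, C37, and violet-key grants gold-permit (A4).
Holding violet-key and black-code grants K15 (A1).
Holding gold-permit, violet-key, and C37 grants silver-clearance (A9).
Holding gold-permit and black-code grants T13 (A8).
T13: reached.
K15: reached.
gold-permit: reached.
silver-clearance: reached.
All 4 are reached.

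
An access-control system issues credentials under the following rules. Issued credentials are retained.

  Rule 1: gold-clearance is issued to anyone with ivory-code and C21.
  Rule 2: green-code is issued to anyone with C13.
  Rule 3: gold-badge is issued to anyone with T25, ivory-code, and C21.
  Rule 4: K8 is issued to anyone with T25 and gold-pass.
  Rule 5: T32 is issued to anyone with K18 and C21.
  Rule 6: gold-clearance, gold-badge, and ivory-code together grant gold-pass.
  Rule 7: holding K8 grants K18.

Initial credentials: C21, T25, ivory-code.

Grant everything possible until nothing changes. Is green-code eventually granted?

No

green-code would need C13 (Rule 2), but C13 is never granted.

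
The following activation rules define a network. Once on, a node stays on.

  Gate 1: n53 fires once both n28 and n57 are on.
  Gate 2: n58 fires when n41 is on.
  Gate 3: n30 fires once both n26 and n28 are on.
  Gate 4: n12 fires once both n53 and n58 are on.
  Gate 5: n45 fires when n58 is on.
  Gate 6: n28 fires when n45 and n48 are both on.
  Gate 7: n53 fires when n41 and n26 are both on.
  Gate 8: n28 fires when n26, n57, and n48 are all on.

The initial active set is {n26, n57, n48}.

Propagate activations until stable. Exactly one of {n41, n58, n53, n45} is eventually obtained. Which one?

n53

n26, n57, and n48 are on, so n28 fires (Gate 8).
Gate 1: n28 and n57 on → n53 on.
No rule produces n41, and it is not given. n58 would need n41 (Gate 2), but n41 never turns on. n45 would need n58 (Gate 5), but n58 never turns on.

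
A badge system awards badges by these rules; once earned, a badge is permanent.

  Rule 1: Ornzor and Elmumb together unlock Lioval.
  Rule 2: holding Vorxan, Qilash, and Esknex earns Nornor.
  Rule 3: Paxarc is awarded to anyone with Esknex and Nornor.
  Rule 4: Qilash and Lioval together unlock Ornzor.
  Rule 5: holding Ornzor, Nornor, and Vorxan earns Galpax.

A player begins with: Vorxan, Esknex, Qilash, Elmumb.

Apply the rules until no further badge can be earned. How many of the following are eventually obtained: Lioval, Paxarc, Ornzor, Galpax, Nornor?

With Vorxan, Qilash, and Esknex, Nornor is earned (Rule 2).
With Esknex and Nornor, Paxarc is earned (Rule 3).
Lioval would need Ornzor and Elmumb (Rule 1), but Ornzor is never earned.
Paxarc: reached.
Ornzor would need Qilash and Lioval (Rule 4), but Lioval is never earned.
Galpax would need Ornzor, Nornor, and Vorxan (Rule 5), but Ornzor is never earned.
Nornor: reached.
Reached: Paxarc and Nornor — 2 of the 5.

2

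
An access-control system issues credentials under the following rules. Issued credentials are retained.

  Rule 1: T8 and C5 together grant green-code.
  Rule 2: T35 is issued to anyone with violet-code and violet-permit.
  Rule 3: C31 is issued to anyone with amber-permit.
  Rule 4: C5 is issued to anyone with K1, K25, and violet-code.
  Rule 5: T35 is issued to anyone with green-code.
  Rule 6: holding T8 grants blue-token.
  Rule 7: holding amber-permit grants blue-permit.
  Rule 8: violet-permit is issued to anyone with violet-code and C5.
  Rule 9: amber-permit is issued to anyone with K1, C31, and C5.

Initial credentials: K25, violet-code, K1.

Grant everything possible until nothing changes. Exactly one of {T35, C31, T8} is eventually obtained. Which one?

T35

Holding K1, K25, and violet-code grants C5 (Rule 4).
Holding violet-code and C5 grants violet-permit (Rule 8).
Holding violet-code and violet-permit grants T35 (Rule 2).
C31 would need amber-permit (Rule 3), but amber-permit is never granted. No rule produces T8, and it is not given.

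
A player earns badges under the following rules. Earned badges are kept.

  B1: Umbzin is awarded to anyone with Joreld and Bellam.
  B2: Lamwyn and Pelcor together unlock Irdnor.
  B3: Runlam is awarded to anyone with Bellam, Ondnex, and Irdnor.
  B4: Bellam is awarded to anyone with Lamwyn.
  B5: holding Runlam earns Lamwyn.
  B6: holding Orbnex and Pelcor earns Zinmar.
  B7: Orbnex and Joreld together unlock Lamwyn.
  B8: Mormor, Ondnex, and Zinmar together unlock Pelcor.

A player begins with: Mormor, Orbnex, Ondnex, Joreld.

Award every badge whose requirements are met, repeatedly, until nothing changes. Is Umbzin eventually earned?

With Orbnex and Joreld, Lamwyn is earned (B7).
With Lamwyn, Bellam is earned (B4).
With Joreld and Bellam, Umbzin is earned (B1).

Yes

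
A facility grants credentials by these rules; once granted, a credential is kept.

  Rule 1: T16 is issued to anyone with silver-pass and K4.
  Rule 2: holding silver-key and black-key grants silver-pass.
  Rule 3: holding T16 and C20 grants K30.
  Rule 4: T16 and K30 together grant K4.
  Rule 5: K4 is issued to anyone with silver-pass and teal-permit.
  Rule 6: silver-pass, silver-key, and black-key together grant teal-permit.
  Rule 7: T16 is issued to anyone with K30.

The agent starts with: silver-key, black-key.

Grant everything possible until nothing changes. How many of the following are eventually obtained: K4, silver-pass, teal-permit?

3

Holding silver-key and black-key grants silver-pass (Rule 2).
Holding silver-pass, silver-key, and black-key grants teal-permit (Rule 6).
Holding silver-pass and teal-permit grants K4 (Rule 5).
K4: reached.
silver-pass: reached.
teal-permit: reached.
All 3 are reached.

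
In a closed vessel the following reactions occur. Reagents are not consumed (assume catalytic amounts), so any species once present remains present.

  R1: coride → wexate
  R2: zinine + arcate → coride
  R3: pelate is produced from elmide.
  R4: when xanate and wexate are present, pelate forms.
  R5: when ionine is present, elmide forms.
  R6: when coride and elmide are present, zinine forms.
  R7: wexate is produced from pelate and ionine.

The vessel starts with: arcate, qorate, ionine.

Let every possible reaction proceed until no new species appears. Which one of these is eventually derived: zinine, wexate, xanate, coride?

ionine present → elmide forms (R5).
elmide present → pelate forms (R3).
pelate and ionine present → wexate forms (R7).
No rule produces xanate, and it is not given. coride would need zinine and arcate (R2), but zinine never forms. zinine would need coride and elmide (R6), but coride never forms.

wexate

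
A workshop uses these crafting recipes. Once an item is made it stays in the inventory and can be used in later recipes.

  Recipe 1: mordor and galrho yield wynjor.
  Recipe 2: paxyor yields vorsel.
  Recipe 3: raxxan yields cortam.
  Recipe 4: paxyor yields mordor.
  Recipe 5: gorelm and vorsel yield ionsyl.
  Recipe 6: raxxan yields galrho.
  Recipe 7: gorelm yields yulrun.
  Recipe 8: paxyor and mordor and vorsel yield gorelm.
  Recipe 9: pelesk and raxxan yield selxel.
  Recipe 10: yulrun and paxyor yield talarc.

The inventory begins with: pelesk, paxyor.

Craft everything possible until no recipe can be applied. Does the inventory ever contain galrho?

galrho would need raxxan (Recipe 6), but raxxan is never obtained.

No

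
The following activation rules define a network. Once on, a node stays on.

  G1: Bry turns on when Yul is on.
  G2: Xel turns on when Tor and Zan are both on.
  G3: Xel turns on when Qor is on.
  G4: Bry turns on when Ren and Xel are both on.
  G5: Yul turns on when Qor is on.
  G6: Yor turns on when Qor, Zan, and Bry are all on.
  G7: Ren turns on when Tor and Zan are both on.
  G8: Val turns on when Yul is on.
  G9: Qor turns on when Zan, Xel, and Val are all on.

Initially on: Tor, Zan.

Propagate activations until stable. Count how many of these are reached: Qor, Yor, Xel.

Tor and Zan are on, so Xel turns on (G2).
Qor would need Zan, Xel, and Val (G9), but Val never turns on.
Yor would need Qor, Zan, and Bry (G6), but Qor never turns on.
Xel: reached.
Reached: Xel — 1 of the 3.

1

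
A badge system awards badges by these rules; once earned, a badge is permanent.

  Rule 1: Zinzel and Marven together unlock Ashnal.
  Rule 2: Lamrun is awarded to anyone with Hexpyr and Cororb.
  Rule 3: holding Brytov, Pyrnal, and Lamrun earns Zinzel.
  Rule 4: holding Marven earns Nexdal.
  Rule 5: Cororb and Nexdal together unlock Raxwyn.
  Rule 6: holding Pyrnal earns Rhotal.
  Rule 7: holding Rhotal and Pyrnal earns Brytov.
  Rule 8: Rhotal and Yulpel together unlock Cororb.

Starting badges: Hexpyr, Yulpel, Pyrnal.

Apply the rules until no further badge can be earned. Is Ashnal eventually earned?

Ashnal would need Zinzel and Marven (Rule 1), but Marven is never earned.

No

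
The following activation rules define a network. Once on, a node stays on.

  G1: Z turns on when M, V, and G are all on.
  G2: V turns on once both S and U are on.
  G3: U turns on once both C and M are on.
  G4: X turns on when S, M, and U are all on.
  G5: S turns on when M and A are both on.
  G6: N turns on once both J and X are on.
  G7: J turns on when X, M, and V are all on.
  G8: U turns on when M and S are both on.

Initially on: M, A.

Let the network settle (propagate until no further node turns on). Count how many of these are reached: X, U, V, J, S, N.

M and A are on, so S turns on (G5).
G8: M and S on → U on.
S and U are on, so V turns on (G2).
G4: S, M, and U on → X on.
X, M, and V are on, so J turns on (G7).
J and X are on, so N turns on (G6).
X: reached.
U: reached.
V: reached.
J: reached.
S: reached.
N: reached.
All 6 are reached.

6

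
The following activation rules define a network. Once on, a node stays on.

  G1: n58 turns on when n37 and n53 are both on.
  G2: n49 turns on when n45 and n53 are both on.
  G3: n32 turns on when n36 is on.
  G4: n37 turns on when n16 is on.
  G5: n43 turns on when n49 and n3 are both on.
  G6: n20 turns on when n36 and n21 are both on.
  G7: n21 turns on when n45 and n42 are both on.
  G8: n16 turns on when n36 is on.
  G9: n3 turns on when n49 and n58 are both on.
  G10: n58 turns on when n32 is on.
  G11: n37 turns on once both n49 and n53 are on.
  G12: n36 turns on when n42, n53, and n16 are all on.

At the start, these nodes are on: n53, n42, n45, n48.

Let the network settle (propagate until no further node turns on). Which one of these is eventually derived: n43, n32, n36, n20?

G2: n45 and n53 on → n49 on.
n49 and n53 are on, so n37 turns on (G11).
n37 and n53 are on, so n58 turns on (G1).
n49 and n58 are on, so n3 turns on (G9).
n49 and n3 are on, so n43 turns on (G5).
n32 would need n36 (G3), but n36 never turns on. n36 would need n42, n53, and n16 (G12), but n16 never turns on. n20 would need n36 and n21 (G6), but n36 never turns on.

n43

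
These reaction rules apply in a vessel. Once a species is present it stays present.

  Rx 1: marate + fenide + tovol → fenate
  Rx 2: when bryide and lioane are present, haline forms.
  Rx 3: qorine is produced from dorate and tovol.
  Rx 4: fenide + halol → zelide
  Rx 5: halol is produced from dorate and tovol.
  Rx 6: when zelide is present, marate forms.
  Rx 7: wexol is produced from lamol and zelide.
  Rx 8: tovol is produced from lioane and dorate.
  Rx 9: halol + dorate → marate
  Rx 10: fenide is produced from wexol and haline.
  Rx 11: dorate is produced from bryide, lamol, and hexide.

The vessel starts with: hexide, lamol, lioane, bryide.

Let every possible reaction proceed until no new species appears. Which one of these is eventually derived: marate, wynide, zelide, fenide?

bryide, lamol, and hexide present → dorate forms (Rx 11).
lioane and dorate present → tovol forms (Rx 8).
dorate and tovol present → halol forms (Rx 5).
halol and dorate present → marate forms (Rx 9).
zelide would need fenide and halol (Rx 4), but fenide never forms. fenide would need wexol and haline (Rx 10), but wexol never forms. No rule produces wynide, and it is not given.

marate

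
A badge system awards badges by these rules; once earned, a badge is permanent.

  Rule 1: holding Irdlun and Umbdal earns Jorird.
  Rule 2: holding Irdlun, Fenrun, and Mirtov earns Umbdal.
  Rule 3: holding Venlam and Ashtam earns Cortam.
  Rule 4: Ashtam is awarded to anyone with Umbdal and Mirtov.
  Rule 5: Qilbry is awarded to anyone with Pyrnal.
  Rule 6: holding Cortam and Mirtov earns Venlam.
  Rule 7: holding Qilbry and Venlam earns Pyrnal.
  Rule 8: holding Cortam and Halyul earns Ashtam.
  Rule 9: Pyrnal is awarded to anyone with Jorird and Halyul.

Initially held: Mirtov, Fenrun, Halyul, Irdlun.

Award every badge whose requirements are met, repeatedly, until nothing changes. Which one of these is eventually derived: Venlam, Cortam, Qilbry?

Qilbry

With Irdlun, Fenrun, and Mirtov, Umbdal is earned (Rule 2).
With Irdlun and Umbdal, Jorird is earned (Rule 1).
With Jorird and Halyul, Pyrnal is earned (Rule 9).
With Pyrnal, Qilbry is earned (Rule 5).
Venlam would need Cortam and Mirtov (Rule 6), but Cortam is never earned. Cortam would need Venlam and Ashtam (Rule 3), but Venlam is never earned.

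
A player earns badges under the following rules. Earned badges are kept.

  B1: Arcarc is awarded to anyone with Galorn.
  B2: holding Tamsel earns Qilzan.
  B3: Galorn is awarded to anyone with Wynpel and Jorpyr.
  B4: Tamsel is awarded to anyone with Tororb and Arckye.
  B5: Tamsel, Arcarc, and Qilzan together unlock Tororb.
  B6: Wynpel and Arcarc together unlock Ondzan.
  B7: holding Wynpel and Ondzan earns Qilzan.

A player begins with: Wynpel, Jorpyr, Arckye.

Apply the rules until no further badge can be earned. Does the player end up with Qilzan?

Yes

With Wynpel and Jorpyr, Galorn is earned (B3).
With Galorn, Arcarc is earned (B1).
With Wynpel and Arcarc, Ondzan is earned (B6).
With Wynpel and Ondzan, Qilzan is earned (B7).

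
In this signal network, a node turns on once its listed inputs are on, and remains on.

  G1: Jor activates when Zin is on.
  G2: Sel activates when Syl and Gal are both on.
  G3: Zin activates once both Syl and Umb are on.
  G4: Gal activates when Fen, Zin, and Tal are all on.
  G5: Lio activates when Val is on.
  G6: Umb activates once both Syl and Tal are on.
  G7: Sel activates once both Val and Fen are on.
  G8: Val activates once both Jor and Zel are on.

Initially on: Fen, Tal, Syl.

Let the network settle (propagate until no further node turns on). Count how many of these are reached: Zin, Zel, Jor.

2

Syl and Tal are on, so Umb activates (G6).
G3: Syl and Umb on → Zin on.
G1: Zin on → Jor on.
Zin: reached.
No rule produces Zel, and it is not given.
Jor: reached.
Reached: Zin and Jor — 2 of the 3.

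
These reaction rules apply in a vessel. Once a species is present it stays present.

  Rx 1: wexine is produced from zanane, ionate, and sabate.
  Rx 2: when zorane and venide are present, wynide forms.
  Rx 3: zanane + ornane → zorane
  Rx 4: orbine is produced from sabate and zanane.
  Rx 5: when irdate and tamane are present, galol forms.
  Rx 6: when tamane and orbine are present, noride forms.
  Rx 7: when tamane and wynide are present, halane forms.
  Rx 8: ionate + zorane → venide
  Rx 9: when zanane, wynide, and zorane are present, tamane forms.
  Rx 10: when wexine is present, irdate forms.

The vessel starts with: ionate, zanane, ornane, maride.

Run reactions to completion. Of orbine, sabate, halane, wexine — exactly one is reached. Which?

zanane and ornane present → zorane forms (Rx 3).
ionate and zorane present → venide forms (Rx 8).
zorane and venide present → wynide forms (Rx 2).
zanane, wynide, and zorane present → tamane forms (Rx 9).
tamane and wynide present → halane forms (Rx 7).
wexine would need zanane, ionate, and sabate (Rx 1), but sabate never forms. orbine would need sabate and zanane (Rx 4), but sabate never forms. No rule produces sabate, and it is not given.

halane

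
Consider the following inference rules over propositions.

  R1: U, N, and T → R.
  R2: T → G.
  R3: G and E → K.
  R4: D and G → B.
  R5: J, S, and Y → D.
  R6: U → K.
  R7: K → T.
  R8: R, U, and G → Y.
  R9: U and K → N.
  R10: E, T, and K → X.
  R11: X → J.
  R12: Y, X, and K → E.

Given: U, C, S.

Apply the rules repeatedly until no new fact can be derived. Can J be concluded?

No

J would need X (R11), but X is never established.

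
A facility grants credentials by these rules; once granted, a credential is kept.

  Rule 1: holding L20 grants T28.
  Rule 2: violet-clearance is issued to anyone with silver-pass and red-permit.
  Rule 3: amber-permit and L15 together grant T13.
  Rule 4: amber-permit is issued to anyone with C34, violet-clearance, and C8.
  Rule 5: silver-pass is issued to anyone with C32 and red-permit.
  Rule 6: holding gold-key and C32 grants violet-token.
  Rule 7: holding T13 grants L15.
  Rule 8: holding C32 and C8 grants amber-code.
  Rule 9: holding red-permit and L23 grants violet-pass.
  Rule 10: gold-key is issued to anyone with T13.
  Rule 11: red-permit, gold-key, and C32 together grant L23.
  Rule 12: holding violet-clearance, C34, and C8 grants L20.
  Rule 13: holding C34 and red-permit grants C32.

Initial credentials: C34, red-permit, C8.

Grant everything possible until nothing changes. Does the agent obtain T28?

Yes

Holding C34 and red-permit grants C32 (Rule 13).
Holding C32 and red-permit grants silver-pass (Rule 5).
Holding silver-pass and red-permit grants violet-clearance (Rule 2).
Holding violet-clearance, C34, and C8 grants L20 (Rule 12).
Holding L20 grants T28 (Rule 1).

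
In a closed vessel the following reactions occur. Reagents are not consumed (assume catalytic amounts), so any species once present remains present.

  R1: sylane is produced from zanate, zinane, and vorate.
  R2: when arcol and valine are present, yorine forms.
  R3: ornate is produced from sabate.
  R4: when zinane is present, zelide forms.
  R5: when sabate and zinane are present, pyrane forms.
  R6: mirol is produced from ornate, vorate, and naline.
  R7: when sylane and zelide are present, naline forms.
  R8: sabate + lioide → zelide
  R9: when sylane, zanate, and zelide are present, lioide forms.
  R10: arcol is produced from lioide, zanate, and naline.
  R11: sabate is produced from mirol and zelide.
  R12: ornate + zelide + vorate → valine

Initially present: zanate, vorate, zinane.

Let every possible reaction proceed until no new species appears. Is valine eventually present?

valine would need ornate, zelide, and vorate (R12), but ornate never forms.

No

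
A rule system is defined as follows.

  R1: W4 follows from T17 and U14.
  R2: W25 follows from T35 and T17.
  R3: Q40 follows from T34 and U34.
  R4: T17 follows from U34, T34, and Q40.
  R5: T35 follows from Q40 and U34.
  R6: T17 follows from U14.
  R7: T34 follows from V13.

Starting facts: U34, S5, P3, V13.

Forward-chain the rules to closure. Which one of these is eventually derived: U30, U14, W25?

From V13, R7 gives T34.
From T34 and U34, R3 gives Q40.
From U34, T34, and Q40, R4 gives T17.
Q40 and U34 hold, so T35 follows (R5).
T35 and T17 hold, so W25 follows (R2).
No rule produces U30, and it is not given. No rule produces U14, and it is not given.

W25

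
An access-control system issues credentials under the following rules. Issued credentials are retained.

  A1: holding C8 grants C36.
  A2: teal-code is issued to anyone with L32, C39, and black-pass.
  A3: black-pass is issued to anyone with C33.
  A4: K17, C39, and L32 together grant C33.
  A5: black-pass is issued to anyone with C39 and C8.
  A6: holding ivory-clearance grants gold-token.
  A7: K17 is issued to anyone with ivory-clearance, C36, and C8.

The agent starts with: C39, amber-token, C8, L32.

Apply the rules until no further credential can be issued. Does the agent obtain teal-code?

Yes

Holding C39 and C8 grants black-pass (A5).
Holding L32, C39, and black-pass grants teal-code (A2).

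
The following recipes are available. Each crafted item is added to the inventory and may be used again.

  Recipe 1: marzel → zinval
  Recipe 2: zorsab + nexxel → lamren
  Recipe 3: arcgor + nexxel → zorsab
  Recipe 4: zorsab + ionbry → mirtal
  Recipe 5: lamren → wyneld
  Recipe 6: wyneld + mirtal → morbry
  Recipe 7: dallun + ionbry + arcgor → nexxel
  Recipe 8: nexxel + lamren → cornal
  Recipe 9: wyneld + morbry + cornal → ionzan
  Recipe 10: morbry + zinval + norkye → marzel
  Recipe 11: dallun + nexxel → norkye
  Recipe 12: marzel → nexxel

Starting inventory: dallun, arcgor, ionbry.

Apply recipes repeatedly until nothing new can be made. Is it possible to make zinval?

zinval would need marzel (Recipe 1), but marzel is never obtained.

No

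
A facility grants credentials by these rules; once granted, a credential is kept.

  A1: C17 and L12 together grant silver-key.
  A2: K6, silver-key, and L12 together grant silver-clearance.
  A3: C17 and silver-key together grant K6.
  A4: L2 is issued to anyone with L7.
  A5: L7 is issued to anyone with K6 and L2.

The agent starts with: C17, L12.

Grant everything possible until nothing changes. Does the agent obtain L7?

No

L7 would need K6 and L2 (A5), but L2 is never granted.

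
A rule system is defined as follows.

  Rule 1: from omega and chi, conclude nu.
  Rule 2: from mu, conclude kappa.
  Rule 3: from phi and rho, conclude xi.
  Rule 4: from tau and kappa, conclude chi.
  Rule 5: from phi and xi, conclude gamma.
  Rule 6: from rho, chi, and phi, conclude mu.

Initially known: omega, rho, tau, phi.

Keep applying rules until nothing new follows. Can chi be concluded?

No

chi would need tau and kappa (Rule 4), but kappa is never established.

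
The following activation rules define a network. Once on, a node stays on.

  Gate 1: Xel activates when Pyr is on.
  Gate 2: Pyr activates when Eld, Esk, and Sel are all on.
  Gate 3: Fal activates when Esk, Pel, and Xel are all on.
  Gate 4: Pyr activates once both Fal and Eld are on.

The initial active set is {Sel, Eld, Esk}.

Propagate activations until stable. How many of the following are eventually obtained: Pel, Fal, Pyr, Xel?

2

Gate 2: Eld, Esk, and Sel on → Pyr on.
Pyr is on, so Xel activates (Gate 1).
No rule produces Pel, and it is not given.
Fal would need Esk, Pel, and Xel (Gate 3), but Pel never turns on.
Pyr: reached.
Xel: reached.
Reached: Pyr and Xel — 2 of the 4.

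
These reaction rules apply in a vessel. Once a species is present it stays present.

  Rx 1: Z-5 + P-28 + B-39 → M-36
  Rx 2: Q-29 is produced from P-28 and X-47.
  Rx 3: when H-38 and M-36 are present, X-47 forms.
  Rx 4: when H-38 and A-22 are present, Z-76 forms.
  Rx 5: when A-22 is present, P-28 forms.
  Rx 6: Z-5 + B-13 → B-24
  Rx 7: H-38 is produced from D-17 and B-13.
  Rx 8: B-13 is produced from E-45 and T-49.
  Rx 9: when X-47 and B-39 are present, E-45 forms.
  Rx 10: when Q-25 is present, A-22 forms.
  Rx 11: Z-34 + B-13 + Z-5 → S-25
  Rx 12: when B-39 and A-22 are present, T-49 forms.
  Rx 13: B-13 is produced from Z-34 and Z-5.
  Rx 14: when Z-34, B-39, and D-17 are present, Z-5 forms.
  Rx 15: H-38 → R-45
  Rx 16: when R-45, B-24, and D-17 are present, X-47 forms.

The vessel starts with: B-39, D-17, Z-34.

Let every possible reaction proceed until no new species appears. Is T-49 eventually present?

T-49 would need B-39 and A-22 (Rx 12), but A-22 never forms.

No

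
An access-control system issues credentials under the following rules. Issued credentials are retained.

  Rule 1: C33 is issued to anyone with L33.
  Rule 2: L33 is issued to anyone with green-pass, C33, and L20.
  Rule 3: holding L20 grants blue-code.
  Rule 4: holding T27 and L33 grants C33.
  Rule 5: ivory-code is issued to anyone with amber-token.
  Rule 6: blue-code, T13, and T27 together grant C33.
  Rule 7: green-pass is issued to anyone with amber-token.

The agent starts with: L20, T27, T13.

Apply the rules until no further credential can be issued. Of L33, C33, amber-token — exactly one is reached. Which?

C33

Holding L20 grants blue-code (Rule 3).
Holding blue-code, T13, and T27 grants C33 (Rule 6).
No rule produces amber-token, and it is not given. L33 would need green-pass, C33, and L20 (Rule 2), but green-pass is never granted.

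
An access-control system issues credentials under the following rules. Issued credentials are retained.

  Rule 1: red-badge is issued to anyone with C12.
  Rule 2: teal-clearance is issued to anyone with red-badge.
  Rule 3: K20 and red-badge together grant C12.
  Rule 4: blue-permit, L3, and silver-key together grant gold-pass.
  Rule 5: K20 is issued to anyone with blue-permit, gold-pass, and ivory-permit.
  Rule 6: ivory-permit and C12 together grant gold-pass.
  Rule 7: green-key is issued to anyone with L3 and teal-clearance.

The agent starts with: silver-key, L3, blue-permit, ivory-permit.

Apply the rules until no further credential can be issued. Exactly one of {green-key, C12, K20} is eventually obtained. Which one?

K20

Holding blue-permit, L3, and silver-key grants gold-pass (Rule 4).
Holding blue-permit, gold-pass, and ivory-permit grants K20 (Rule 5).
C12 would need K20 and red-badge (Rule 3), but red-badge is never granted. green-key would need L3 and teal-clearance (Rule 7), but teal-clearance is never granted.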